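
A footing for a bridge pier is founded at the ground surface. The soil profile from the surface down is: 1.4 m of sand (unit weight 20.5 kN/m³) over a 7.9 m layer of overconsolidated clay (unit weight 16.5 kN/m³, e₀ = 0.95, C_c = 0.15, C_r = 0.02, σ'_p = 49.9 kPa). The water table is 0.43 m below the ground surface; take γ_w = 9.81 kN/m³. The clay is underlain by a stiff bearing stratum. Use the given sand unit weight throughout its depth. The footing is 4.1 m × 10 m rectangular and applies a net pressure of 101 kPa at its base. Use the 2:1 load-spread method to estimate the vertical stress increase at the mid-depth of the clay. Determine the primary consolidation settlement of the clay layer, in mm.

Mid-depth of clay below the ground surface: z = 1.4 + 7.9/2 = 5.35 m.
Total vertical stress at mid-clay: σ_v = 20.5×1.4 + 16.5×3.95 = 93.875 kPa.
Pore pressure: u = 9.81×(5.35 − 0.43) = 48.265 kPa.
Initial effective stress: σ'_0 = σ_v − u = 93.875 − 48.265 = 45.61 kPa.
Stress increase at mid-clay by the 2:1 spreading method:
Δσ = qBL/((B+z)(L+z)) = 101×4.1×10/((4.1+5.35)(10+5.35)) = 28.547 kPa
Final effective stress: σ'_f = 45.61 + 28.547 = 74.157 kPa.
σ'_f = 74.157 > σ'_p = 49.9 kPa, so the stress path crosses the preconsolidation pressure — recompression up to σ'_p, then virgin compression beyond:
S_c = H/(1+e₀)·[C_r·log₁₀(σ'_p/σ'_0) + C_c·log₁₀(σ'_f/σ'_p)]
    = 7.9/1.95 × [0.02×log₁₀(49.9/45.61) + 0.15×log₁₀(74.157/49.9)]
    = 4.0513 × [0.00078081 + 0.025808] = 0.1077 m

S_c ≈ 108 mm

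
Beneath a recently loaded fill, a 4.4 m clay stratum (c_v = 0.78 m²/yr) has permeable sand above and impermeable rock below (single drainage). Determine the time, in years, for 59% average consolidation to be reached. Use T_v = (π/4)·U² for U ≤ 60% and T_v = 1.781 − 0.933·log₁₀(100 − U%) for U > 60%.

t ≈ 6.79 years

Drainage path length: H_d = H = 4.4 m (single drainage).
U ≤ 60%: T_v = (π/4)·U² = (π/4)×0.59² = 0.2734.
t = T_v·H_d²/c_v = 0.2734×4.4²/0.78 = 6.786 years.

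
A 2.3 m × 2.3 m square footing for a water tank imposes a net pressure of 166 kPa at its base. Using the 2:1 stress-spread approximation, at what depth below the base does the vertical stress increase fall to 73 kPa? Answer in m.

z ≈ 1.17 m

2:1 spreading — at depth z the loaded area has grown by z in each plan dimension:
qB²/(B+z)² = Δσ_z ⇒ z = B(√(q/Δσ_z) − 1) = 2.3×(√(166/73) − 1) = 1.168 m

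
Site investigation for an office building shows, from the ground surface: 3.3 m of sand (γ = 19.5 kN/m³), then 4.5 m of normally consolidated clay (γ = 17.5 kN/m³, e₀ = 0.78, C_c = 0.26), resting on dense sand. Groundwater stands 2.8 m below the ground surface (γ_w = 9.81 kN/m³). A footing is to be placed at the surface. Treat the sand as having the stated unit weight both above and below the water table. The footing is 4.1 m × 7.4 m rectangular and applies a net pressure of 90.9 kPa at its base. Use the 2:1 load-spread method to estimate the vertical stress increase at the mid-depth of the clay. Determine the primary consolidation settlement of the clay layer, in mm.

S_c ≈ 72.2 mm

Mid-depth of clay below the ground surface: z = 3.3 + 4.5/2 = 5.55 m.
Total vertical stress at mid-clay: σ_v = 19.5×3.3 + 17.5×2.25 = 103.72 kPa.
Pore pressure: u = 9.81×(5.55 − 2.8) = 26.978 kPa.
Initial effective stress: σ'_0 = σ_v − u = 103.72 − 26.978 = 76.742 kPa.
Stress increase at mid-clay by the 2:1 spreading method:
Δσ = qBL/((B+z)(L+z)) = 90.9×4.1×7.4/((4.1+5.55)(7.4+5.55)) = 22.069 kPa
Final effective stress: σ'_f = σ'_0 + Δσ = 76.742 + 22.069 = 98.811 kPa.
Normally consolidated clay, so the full stress increment lies on the virgin compression line:
S_c = C_c·H/(1+e₀)·log₁₀(σ'_f/σ'_0) = 0.26×4.5/(1+0.78)×log₁₀(98.811/76.742)
    = 0.6573 × 0.10977 = 0.07215 m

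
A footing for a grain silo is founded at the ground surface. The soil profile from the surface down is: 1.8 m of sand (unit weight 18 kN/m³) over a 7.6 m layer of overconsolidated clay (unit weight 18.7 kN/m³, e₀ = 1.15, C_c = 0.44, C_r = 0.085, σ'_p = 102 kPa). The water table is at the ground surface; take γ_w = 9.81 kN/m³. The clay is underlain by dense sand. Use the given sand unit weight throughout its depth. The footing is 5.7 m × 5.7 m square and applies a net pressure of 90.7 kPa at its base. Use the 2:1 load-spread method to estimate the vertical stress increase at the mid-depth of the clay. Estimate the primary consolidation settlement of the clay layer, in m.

S_c ≈ 0.0508 m

Mid-depth of clay below the ground surface: z = 1.8 + 7.6/2 = 5.6 m.
Total vertical stress at mid-clay: σ_v = 18×1.8 + 18.7×3.8 = 103.46 kPa.
Pore pressure: u = 9.81×(5.6 − 0) = 54.936 kPa.
Initial effective stress: σ'_0 = σ_v − u = 103.46 − 54.936 = 48.524 kPa.
Stress increase at mid-clay by the 2:1 spreading method:
Δσ = qBL/((B+z)(L+z)) = 90.7×5.7×5.7/((5.7+5.6)(5.7+5.6)) = 23.078 kPa
Final effective stress: σ'_f = 48.524 + 23.078 = 71.602 kPa.
σ'_f = 71.602 ≤ σ'_p = 102 kPa, so the clay remains overconsolidated and only the recompression index applies:
S_c = C_r·H/(1+e₀)·log₁₀(σ'_f/σ'_0) = 0.085×7.6/2.15×log₁₀(71.602/48.524)
    = 0.30047 × 0.16897 = 0.05077 m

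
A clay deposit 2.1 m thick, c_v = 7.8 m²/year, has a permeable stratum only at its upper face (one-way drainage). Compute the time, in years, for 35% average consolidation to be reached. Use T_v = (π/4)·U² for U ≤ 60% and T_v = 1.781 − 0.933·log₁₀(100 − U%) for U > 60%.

t ≈ 0.0544 years

Drainage path length: H_d = H = 2.1 m (single drainage).
U ≤ 60%: T_v = (π/4)·U² = (π/4)×0.35² = 0.096211.
t = T_v·H_d²/c_v = 0.096211×2.1²/7.8 = 0.0544 years.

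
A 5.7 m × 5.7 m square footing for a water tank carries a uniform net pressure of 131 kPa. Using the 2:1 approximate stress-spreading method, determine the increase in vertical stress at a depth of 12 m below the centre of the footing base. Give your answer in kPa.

By the 2:1 method the load spreads at 1 horizontal : 2 vertical, so at depth z the loaded area has grown by z in each plan dimension:
Δσ = qBL/((B+z)(L+z)) = 131×5.7×5.7/((5.7+12)(5.7+12)) = 13.585 kPa

Δσ_z ≈ 13.6 kPa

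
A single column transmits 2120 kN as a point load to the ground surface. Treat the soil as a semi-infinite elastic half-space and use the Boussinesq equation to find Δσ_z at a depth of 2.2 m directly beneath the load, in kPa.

Boussinesq vertical stress below a point load on an elastic half-space:
Δσ_z = 3P/(2πz²) · [1 + (r/z)²]^(−5/2)
r/z = 0/2.2 = 0; [1+(r/z)²]^(−5/2) = 1.
Δσ_z = 3×2120/(2π×2.2²) × 1 = 209.14 × 1 = 209.1 kPa

Δσ_z ≈ 209 kPa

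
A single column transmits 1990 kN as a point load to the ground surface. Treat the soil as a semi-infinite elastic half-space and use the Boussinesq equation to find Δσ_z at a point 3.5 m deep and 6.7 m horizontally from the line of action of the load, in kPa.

Boussinesq vertical stress below a point load on an elastic half-space:
Δσ_z = 3P/(2πz²) · [1 + (r/z)²]^(−5/2)
r/z = 6.7/3.5 = 1.9143; [1+(r/z)²]^(−5/2) = 0.021281.
Δσ_z = 3×1990/(2π×3.5²) × 0.021281 = 77.564 × 0.021281 = 1.651 kPa

Δσ_z ≈ 1.65 kPa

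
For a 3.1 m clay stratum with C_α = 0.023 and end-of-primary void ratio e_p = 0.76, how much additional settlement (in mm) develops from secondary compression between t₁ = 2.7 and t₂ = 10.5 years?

Secondary compression: S_s = C_α·H/(1+e_p)·log₁₀(t₂/t₁)
S_s = 0.023×3.1/(1+0.76)×log₁₀(10.5/2.7)
    = 0.04051 × 0.5898 = 0.02389 m

S_s ≈ 23.9 mm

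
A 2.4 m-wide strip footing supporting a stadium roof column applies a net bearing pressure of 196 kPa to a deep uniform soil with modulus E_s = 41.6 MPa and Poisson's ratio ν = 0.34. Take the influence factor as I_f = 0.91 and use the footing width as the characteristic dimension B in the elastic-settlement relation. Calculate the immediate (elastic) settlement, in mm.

Immediate (elastic) settlement: S_e = q·B·(1−ν²)/E_s · I_f.
E_s = 41.6 MPa = 41600 kPa.
S_e = 196 × 2.4 × (1 − 0.34²) / 41600 × 0.91
    = 196 × 2.4 × 0.8844 / 41600 × 0.91
    = 0.0091 m = 9.1 mm

S_e ≈ 9.1 mm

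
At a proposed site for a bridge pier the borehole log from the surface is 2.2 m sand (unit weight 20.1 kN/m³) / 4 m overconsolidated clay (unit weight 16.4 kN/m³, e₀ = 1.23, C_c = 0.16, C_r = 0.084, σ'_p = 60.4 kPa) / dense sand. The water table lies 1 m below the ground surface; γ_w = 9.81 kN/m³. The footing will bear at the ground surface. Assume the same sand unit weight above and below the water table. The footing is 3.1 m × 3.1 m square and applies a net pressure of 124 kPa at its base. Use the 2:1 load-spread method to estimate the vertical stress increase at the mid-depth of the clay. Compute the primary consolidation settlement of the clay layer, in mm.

Mid-depth of clay below the ground surface: z = 2.2 + 4/2 = 4.2 m.
Total vertical stress at mid-clay: σ_v = 20.1×2.2 + 16.4×2 = 77.02 kPa.
Pore pressure: u = 9.81×(4.2 − 1) = 31.392 kPa.
Initial effective stress: σ'_0 = σ_v − u = 77.02 − 31.392 = 45.628 kPa.
Stress increase at mid-clay by the 2:1 spreading method:
Δσ = qBL/((B+z)(L+z)) = 124×3.1×3.1/((3.1+4.2)(3.1+4.2)) = 22.361 kPa
Final effective stress: σ'_f = 45.628 + 22.361 = 67.989 kPa.
σ'_f = 67.989 > σ'_p = 60.4 kPa, so the stress path crosses the preconsolidation pressure — recompression up to σ'_p, then virgin compression beyond:
S_c = H/(1+e₀)·[C_r·log₁₀(σ'_p/σ'_0) + C_c·log₁₀(σ'_f/σ'_p)]
    = 4/2.23 × [0.084×log₁₀(60.4/45.628) + 0.16×log₁₀(67.989/60.4)]
    = 1.7937 × [0.010232 + 0.0082243] = 0.03311 m

S_c ≈ 33.1 mm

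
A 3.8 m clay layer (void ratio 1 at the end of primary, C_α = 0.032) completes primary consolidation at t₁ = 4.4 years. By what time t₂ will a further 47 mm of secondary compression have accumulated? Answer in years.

t₂ ≈ 26.1 years

S_s = C_α·H/(1+e_p)·log₁₀(t₂/t₁) ⇒ log₁₀(t₂/t₁) = S_s·(1+e_p)/(C_α·H).
log₁₀(t₂/t₁) = 0.047 × (1+1) / (0.032×3.8) = 0.773
t₂ = t₁ × 10^0.773 = 4.4 × 5.93 = 26.09 years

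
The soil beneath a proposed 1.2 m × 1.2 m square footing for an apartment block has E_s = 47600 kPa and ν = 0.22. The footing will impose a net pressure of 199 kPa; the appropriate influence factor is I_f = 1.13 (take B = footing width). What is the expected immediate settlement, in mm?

S_e ≈ 5.39 mm

Immediate (elastic) settlement: S_e = q·B·(1−ν²)/E_s · I_f.
S_e = 199 × 1.2 × (1 − 0.22²) / 47600 × 1.13
    = 199 × 1.2 × 0.9516 / 47600 × 1.13
    = 0.005395 m = 5.395 mm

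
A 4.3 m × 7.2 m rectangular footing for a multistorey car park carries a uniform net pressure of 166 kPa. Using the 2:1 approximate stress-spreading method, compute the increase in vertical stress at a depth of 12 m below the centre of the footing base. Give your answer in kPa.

Δσ_z ≈ 16.4 kPa

By the 2:1 method the load spreads at 1 horizontal : 2 vertical, so at depth z the loaded area has grown by z in each plan dimension:
Δσ = qBL/((B+z)(L+z)) = 166×4.3×7.2/((4.3+12)(7.2+12)) = 16.422 kPa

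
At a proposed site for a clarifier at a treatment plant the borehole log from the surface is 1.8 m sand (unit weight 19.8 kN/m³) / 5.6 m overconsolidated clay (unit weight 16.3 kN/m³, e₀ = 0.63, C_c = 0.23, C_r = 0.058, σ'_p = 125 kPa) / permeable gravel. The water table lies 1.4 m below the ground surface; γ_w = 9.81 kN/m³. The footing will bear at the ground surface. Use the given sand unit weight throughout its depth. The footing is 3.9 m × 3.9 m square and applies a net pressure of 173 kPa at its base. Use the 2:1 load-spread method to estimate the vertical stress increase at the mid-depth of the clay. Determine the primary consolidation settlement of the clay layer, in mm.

Mid-depth of clay below the ground surface: z = 1.8 + 5.6/2 = 4.6 m.
Total vertical stress at mid-clay: σ_v = 19.8×1.8 + 16.3×2.8 = 81.28 kPa.
Pore pressure: u = 9.81×(4.6 − 1.4) = 31.392 kPa.
Initial effective stress: σ'_0 = σ_v − u = 81.28 − 31.392 = 49.888 kPa.
Stress increase at mid-clay by the 2:1 spreading method:
Δσ = qBL/((B+z)(L+z)) = 173×3.9×3.9/((3.9+4.6)(3.9+4.6)) = 36.42 kPa
Final effective stress: σ'_f = 49.888 + 36.42 = 86.308 kPa.
σ'_f = 86.308 ≤ σ'_p = 125 kPa, so the clay remains overconsolidated and only the recompression index applies:
S_c = C_r·H/(1+e₀)·log₁₀(σ'_f/σ'_0) = 0.058×5.6/1.63×log₁₀(86.308/49.888)
    = 0.19926 × 0.23805 = 0.04743 m

S_c ≈ 47.4 mm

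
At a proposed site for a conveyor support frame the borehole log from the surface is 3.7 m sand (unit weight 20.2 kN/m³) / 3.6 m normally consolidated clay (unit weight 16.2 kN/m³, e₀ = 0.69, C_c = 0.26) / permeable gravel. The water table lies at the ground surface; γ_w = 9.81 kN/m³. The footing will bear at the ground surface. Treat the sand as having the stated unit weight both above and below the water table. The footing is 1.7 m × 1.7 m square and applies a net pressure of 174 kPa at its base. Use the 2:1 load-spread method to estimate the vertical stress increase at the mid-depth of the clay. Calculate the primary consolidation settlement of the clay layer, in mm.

S_c ≈ 42.7 mm

Mid-depth of clay below the ground surface: z = 3.7 + 3.6/2 = 5.5 m.
Total vertical stress at mid-clay: σ_v = 20.2×3.7 + 16.2×1.8 = 103.9 kPa.
Pore pressure: u = 9.81×(5.5 − 0) = 53.955 kPa.
Initial effective stress: σ'_0 = σ_v − u = 103.9 − 53.955 = 49.945 kPa.
Stress increase at mid-clay by the 2:1 spreading method:
Δσ = qBL/((B+z)(L+z)) = 174×1.7×1.7/((1.7+5.5)(1.7+5.5)) = 9.7002 kPa
Final effective stress: σ'_f = σ'_0 + Δσ = 49.945 + 9.7002 = 59.645 kPa.
Normally consolidated clay, so the full stress increment lies on the virgin compression line:
S_c = C_c·H/(1+e₀)·log₁₀(σ'_f/σ'_0) = 0.26×3.6/(1+0.69)×log₁₀(59.645/49.945)
    = 0.55385 × 0.077082 = 0.04269 m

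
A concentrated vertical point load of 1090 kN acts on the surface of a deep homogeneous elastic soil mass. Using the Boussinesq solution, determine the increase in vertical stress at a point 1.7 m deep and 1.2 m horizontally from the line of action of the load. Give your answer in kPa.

Boussinesq vertical stress below a point load on an elastic half-space:
Δσ_z = 3P/(2πz²) · [1 + (r/z)²]^(−5/2)
r/z = 1.2/1.7 = 0.70588; [1+(r/z)²]^(−5/2) = 0.36394.
Δσ_z = 3×1090/(2π×1.7²) × 0.36394 = 180.08 × 0.36394 = 65.54 kPa

Δσ_z ≈ 65.5 kPa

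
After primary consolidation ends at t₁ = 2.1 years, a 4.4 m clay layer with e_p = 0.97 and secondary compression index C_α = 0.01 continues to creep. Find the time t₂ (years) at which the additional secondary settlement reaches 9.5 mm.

S_s = C_α·H/(1+e_p)·log₁₀(t₂/t₁) ⇒ log₁₀(t₂/t₁) = S_s·(1+e_p)/(C_α·H).
log₁₀(t₂/t₁) = 0.0095 × (1+0.97) / (0.01×4.4) = 0.4253
t₂ = t₁ × 10^0.4253 = 2.1 × 2.663 = 5.592 years

t₂ ≈ 5.59 years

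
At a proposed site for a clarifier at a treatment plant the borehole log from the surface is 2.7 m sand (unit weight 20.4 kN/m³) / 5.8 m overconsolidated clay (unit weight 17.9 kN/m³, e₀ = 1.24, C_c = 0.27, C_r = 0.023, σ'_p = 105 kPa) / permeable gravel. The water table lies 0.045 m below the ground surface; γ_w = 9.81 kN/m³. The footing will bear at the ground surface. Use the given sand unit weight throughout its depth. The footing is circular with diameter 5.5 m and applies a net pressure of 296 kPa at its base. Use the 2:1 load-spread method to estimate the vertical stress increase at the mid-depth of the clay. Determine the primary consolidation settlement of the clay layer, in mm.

S_c ≈ 71.3 mm

Mid-depth of clay below the ground surface: z = 2.7 + 5.8/2 = 5.6 m.
Total vertical stress at mid-clay: σ_v = 20.4×2.7 + 17.9×2.9 = 106.99 kPa.
Pore pressure: u = 9.81×(5.6 − 0.045) = 54.495 kPa.
Initial effective stress: σ'_0 = σ_v − u = 106.99 − 54.495 = 52.495 kPa.
Stress increase at mid-clay by the 2:1 spreading method:
Δσ ≈ qD²/(D+z)² = 296×5.5²/(5.5+5.6)² = 72.673 kPa
Final effective stress: σ'_f = 52.495 + 72.673 = 125.17 kPa.
σ'_f = 125.17 > σ'_p = 105 kPa, so the stress path crosses the preconsolidation pressure — recompression up to σ'_p, then virgin compression beyond:
S_c = H/(1+e₀)·[C_r·log₁₀(σ'_p/σ'_0) + C_c·log₁₀(σ'_f/σ'_p)]
    = 5.8/2.24 × [0.023×log₁₀(105/52.495) + 0.27×log₁₀(125.17/105)]
    = 2.5893 × [0.0069246 + 0.020604] = 0.07128 m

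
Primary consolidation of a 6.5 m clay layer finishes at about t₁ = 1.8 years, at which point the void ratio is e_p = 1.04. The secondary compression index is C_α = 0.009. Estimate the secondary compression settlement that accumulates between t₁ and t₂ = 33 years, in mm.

S_s ≈ 36.2 mm

Secondary compression: S_s = C_α·H/(1+e_p)·log₁₀(t₂/t₁)
S_s = 0.009×6.5/(1+1.04)×log₁₀(33/1.8)
    = 0.02868 × 1.263 = 0.03623 m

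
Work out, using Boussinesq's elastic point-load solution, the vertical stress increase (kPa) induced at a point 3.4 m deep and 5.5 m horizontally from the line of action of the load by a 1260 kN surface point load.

Boussinesq vertical stress below a point load on an elastic half-space:
Δσ_z = 3P/(2πz²) · [1 + (r/z)²]^(−5/2)
r/z = 5.5/3.4 = 1.6176; [1+(r/z)²]^(−5/2) = 0.040197.
Δσ_z = 3×1260/(2π×3.4²) × 0.040197 = 52.042 × 0.040197 = 2.092 kPa

Δσ_z ≈ 2.09 kPa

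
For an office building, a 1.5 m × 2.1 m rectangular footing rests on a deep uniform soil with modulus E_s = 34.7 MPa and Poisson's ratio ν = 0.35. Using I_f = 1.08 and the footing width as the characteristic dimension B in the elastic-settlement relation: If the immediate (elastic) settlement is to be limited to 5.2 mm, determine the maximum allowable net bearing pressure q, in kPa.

q ≈ 127 kPa

E_s = 34.7 MPa = 34700 kPa.
S_e = q·B·(1−ν²)/E_s · I_f  ⇒  q = S_e·E_s / (B·(1−ν²)·I_f).
q = 0.0052 × 34700 / (1.5 × 0.8775 × 1.08) = 126.9 kPa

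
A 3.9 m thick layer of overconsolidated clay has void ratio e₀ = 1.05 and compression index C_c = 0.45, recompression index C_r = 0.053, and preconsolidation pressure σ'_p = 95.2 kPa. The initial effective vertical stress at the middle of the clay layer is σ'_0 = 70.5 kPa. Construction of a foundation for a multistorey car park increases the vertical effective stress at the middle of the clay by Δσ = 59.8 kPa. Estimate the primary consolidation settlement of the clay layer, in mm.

S_c ≈ 130 mm

Final effective stress: σ'_f = 70.5 + 59.8 = 130.3 kPa.
σ'_f = 130.3 > σ'_p = 95.2 kPa, so the stress path crosses the preconsolidation pressure — recompression up to σ'_p, then virgin compression beyond:
S_c = H/(1+e₀)·[C_r·log₁₀(σ'_p/σ'_0) + C_c·log₁₀(σ'_f/σ'_p)]
    = 3.9/2.05 × [0.053×log₁₀(95.2/70.5) + 0.45×log₁₀(130.3/95.2)]
    = 1.9024 × [0.0069137 + 0.061338] = 0.1298 m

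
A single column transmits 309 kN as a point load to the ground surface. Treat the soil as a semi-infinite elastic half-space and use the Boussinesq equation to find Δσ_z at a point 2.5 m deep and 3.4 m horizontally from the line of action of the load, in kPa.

Δσ_z ≈ 1.72 kPa

Boussinesq vertical stress below a point load on an elastic half-space:
Δσ_z = 3P/(2πz²) · [1 + (r/z)²]^(−5/2)
r/z = 3.4/2.5 = 1.36; [1+(r/z)²]^(−5/2) = 0.072953.
Δσ_z = 3×309/(2π×2.5²) × 0.072953 = 23.606 × 0.072953 = 1.722 kPa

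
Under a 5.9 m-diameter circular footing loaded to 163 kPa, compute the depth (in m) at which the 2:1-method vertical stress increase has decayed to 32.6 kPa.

2:1 spreading — at depth z the loaded area has grown by z in each plan dimension:
qD²/(D+z)² = Δσ_z ⇒ z = D(√(q/Δσ_z) − 1) = 5.9×(√(163/32.6) − 1) = 7.293 m

z ≈ 7.29 m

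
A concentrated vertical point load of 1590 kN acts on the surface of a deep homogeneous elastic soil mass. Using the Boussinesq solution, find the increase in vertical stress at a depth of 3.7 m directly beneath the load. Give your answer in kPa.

Δσ_z ≈ 55.5 kPa

Boussinesq vertical stress below a point load on an elastic half-space:
Δσ_z = 3P/(2πz²) · [1 + (r/z)²]^(−5/2)
r/z = 0/3.7 = 0; [1+(r/z)²]^(−5/2) = 1.
Δσ_z = 3×1590/(2π×3.7²) × 1 = 55.454 × 1 = 55.45 kPa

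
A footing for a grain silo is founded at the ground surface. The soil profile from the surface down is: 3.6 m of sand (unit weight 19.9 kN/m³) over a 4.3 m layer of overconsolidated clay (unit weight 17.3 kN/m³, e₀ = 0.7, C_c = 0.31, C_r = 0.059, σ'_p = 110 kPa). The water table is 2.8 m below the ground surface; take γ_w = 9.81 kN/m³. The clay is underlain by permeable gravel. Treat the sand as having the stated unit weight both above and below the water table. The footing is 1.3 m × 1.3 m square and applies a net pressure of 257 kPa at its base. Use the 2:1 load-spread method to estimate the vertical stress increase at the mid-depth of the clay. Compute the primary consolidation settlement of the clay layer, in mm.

S_c ≈ 6.73 mm

Mid-depth of clay below the ground surface: z = 3.6 + 4.3/2 = 5.75 m.
Total vertical stress at mid-clay: σ_v = 19.9×3.6 + 17.3×2.15 = 108.84 kPa.
Pore pressure: u = 9.81×(5.75 − 2.8) = 28.94 kPa.
Initial effective stress: σ'_0 = σ_v − u = 108.84 − 28.94 = 79.9 kPa.
Stress increase at mid-clay by the 2:1 spreading method:
Δσ = qBL/((B+z)(L+z)) = 257×1.3×1.3/((1.3+5.75)(1.3+5.75)) = 8.7386 kPa
Final effective stress: σ'_f = 79.9 + 8.7386 = 88.639 kPa.
σ'_f = 88.639 ≤ σ'_p = 110 kPa, so the clay remains overconsolidated and only the recompression index applies:
S_c = C_r·H/(1+e₀)·log₁₀(σ'_f/σ'_0) = 0.059×4.3/1.7×log₁₀(88.639/79.9)
    = 0.14923 × 0.045078 = 0.006727 m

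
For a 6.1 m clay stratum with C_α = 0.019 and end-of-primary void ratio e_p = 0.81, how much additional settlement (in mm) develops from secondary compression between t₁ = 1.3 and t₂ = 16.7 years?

Secondary compression: S_s = C_α·H/(1+e_p)·log₁₀(t₂/t₁)
S_s = 0.019×6.1/(1+0.81)×log₁₀(16.7/1.3)
    = 0.06403 × 1.109 = 0.071 m

S_s ≈ 71 mm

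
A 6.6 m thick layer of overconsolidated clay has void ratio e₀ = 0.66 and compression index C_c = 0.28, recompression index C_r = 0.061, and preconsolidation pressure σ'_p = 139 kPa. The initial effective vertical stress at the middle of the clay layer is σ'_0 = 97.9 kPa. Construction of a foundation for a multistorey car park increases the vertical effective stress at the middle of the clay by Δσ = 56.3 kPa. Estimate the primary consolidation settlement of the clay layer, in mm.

S_c ≈ 87.1 mm

Final effective stress: σ'_f = 97.9 + 56.3 = 154.2 kPa.
σ'_f = 154.2 > σ'_p = 139 kPa, so the stress path crosses the preconsolidation pressure — recompression up to σ'_p, then virgin compression beyond:
S_c = H/(1+e₀)·[C_r·log₁₀(σ'_p/σ'_0) + C_c·log₁₀(σ'_f/σ'_p)]
    = 6.6/1.66 × [0.061×log₁₀(139/97.9) + 0.28×log₁₀(154.2/139)]
    = 3.9759 × [0.0092862 + 0.012619] = 0.08709 m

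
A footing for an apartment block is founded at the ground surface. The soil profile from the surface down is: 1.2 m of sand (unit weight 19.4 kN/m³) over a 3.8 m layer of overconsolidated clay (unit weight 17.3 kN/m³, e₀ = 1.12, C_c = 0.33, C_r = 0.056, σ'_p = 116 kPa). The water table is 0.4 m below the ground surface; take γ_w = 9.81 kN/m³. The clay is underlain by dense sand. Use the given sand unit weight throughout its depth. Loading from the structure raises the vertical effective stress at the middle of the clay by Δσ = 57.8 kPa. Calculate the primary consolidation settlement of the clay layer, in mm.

Mid-depth of clay below the ground surface: z = 1.2 + 3.8/2 = 3.1 m.
Total vertical stress at mid-clay: σ_v = 19.4×1.2 + 17.3×1.9 = 56.15 kPa.
Pore pressure: u = 9.81×(3.1 − 0.4) = 26.487 kPa.
Initial effective stress: σ'_0 = σ_v − u = 56.15 − 26.487 = 29.663 kPa.
Final effective stress: σ'_f = 29.663 + 57.8 = 87.463 kPa.
σ'_f = 87.463 ≤ σ'_p = 116 kPa, so the clay remains overconsolidated and only the recompression index applies:
S_c = C_r·H/(1+e₀)·log₁₀(σ'_f/σ'_0) = 0.056×3.8/2.12×log₁₀(87.463/29.663)
    = 0.10038 × 0.46961 = 0.04714 m

S_c ≈ 47.1 mm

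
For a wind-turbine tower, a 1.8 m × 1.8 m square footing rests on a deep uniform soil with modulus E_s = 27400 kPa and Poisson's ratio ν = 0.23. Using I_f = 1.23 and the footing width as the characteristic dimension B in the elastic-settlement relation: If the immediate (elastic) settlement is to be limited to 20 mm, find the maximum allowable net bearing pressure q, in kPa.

S_e = q·B·(1−ν²)/E_s · I_f  ⇒  q = S_e·E_s / (B·(1−ν²)·I_f).
q = 0.02 × 27400 / (1.8 × 0.9471 × 1.23) = 261.3 kPa

q ≈ 261 kPa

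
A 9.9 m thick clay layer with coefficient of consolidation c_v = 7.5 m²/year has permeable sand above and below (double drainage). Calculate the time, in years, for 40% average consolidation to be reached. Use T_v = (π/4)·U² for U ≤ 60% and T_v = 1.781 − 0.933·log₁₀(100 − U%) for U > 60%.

t ≈ 0.411 years

Drainage path length: H_d = H/2 = 4.95 m (double drainage).
U ≤ 60%: T_v = (π/4)·U² = (π/4)×0.4² = 0.12566.
t = T_v·H_d²/c_v = 0.12566×4.95²/7.5 = 0.4105 years.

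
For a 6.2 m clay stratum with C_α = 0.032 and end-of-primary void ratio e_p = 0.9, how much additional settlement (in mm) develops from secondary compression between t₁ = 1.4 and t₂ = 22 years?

S_s ≈ 125 mm

Secondary compression: S_s = C_α·H/(1+e_p)·log₁₀(t₂/t₁)
S_s = 0.032×6.2/(1+0.9)×log₁₀(22/1.4)
    = 0.1044 × 1.196 = 0.1249 m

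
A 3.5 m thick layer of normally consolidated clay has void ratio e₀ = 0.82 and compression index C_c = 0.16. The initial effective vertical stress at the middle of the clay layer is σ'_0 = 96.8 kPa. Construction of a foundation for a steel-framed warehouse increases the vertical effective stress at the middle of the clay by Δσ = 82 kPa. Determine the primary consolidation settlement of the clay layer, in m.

Final effective stress: σ'_f = σ'_0 + Δσ = 96.8 + 82 = 178.8 kPa.
Normally consolidated clay, so the full stress increment lies on the virgin compression line:
S_c = C_c·H/(1+e₀)·log₁₀(σ'_f/σ'_0) = 0.16×3.5/(1+0.82)×log₁₀(178.8/96.8)
    = 0.30769 × 0.26649 = 0.082 m

S_c ≈ 0.082 m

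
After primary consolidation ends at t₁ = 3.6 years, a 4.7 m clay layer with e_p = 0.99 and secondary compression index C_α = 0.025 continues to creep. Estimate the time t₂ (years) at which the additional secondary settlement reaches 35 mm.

t₂ ≈ 14.1 years

S_s = C_α·H/(1+e_p)·log₁₀(t₂/t₁) ⇒ log₁₀(t₂/t₁) = S_s·(1+e_p)/(C_α·H).
log₁₀(t₂/t₁) = 0.035 × (1+0.99) / (0.025×4.7) = 0.5928
t₂ = t₁ × 10^0.5928 = 3.6 × 3.915 = 14.1 years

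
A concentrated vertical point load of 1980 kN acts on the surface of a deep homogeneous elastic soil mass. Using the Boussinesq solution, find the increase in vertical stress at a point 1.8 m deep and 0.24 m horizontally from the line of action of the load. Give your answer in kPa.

Δσ_z ≈ 279 kPa

Boussinesq vertical stress below a point load on an elastic half-space:
Δσ_z = 3P/(2πz²) · [1 + (r/z)²]^(−5/2)
r/z = 0.24/1.8 = 0.13333; [1+(r/z)²]^(−5/2) = 0.9569.
Δσ_z = 3×1980/(2π×1.8²) × 0.9569 = 291.78 × 0.9569 = 279.2 kPa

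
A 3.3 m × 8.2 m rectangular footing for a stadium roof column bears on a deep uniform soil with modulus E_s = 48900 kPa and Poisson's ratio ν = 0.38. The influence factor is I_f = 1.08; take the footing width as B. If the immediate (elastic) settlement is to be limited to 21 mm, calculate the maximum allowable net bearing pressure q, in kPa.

q ≈ 337 kPa

S_e = q·B·(1−ν²)/E_s · I_f  ⇒  q = S_e·E_s / (B·(1−ν²)·I_f).
q = 0.021 × 48900 / (3.3 × 0.8556 × 1.08) = 336.8 kPa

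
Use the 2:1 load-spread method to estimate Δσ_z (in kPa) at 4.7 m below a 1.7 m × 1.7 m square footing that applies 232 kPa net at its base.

Δσ_z ≈ 16.4 kPa

By the 2:1 method the load spreads at 1 horizontal : 2 vertical, so at depth z the loaded area has grown by z in each plan dimension:
Δσ = qBL/((B+z)(L+z)) = 232×1.7×1.7/((1.7+4.7)(1.7+4.7)) = 16.369 kPa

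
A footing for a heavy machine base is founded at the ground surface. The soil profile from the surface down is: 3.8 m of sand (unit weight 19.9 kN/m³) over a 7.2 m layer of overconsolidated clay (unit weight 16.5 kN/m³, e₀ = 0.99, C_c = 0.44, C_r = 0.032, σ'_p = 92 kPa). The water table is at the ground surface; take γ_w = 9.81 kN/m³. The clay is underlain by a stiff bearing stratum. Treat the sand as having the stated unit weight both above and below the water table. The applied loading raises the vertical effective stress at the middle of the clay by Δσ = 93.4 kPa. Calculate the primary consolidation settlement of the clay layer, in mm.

S_c ≈ 384 mm

Mid-depth of clay below the ground surface: z = 3.8 + 7.2/2 = 7.4 m.
Total vertical stress at mid-clay: σ_v = 19.9×3.8 + 16.5×3.6 = 135.02 kPa.
Pore pressure: u = 9.81×(7.4 − 0) = 72.594 kPa.
Initial effective stress: σ'_0 = σ_v − u = 135.02 − 72.594 = 62.426 kPa.
Final effective stress: σ'_f = 62.426 + 93.4 = 155.83 kPa.
σ'_f = 155.83 > σ'_p = 92 kPa, so the stress path crosses the preconsolidation pressure — recompression up to σ'_p, then virgin compression beyond:
S_c = H/(1+e₀)·[C_r·log₁₀(σ'_p/σ'_0) + C_c·log₁₀(σ'_f/σ'_p)]
    = 7.2/1.99 × [0.032×log₁₀(92/62.426) + 0.44×log₁₀(155.83/92)]
    = 3.6181 × [0.0053895 + 0.1007] = 0.3838 m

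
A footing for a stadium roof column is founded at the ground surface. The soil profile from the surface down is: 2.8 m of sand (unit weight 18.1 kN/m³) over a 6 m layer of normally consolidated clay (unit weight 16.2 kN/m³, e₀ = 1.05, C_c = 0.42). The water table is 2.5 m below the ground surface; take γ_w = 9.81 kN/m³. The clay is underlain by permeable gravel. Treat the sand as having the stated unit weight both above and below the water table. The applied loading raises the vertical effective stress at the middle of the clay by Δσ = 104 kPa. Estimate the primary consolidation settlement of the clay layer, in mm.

S_c ≈ 501 mm

Mid-depth of clay below the ground surface: z = 2.8 + 6/2 = 5.8 m.
Total vertical stress at mid-clay: σ_v = 18.1×2.8 + 16.2×3 = 99.28 kPa.
Pore pressure: u = 9.81×(5.8 − 2.5) = 32.373 kPa.
Initial effective stress: σ'_0 = σ_v − u = 99.28 − 32.373 = 66.907 kPa.
Final effective stress: σ'_f = σ'_0 + Δσ = 66.907 + 104 = 170.91 kPa.
Normally consolidated clay, so the full stress increment lies on the virgin compression line:
S_c = C_c·H/(1+e₀)·log₁₀(σ'_f/σ'_0) = 0.42×6/(1+1.05)×log₁₀(170.91/66.907)
    = 1.2293 × 0.4073 = 0.5007 m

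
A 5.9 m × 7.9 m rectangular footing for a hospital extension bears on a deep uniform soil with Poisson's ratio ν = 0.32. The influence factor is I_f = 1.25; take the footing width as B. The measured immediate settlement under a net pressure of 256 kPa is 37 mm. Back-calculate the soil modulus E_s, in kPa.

E_s ≈ 45800 kPa

S_e = q·B·(1−ν²)/E_s · I_f  ⇒  E_s = q·B·(1−ν²)·I_f / S_e.
E_s = 256 × 5.9 × 0.8976 × 1.25 / 0.037 = 45800 kPa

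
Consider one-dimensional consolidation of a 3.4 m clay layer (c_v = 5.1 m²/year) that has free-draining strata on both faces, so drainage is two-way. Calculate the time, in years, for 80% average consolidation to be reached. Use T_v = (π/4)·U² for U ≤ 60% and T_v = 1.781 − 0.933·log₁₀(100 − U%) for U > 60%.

t ≈ 0.321 years

Drainage path length: H_d = H/2 = 1.7 m (double drainage).
U > 60%: T_v = 1.781 − 0.933·log₁₀(100 − 80) = 0.56714.
t = T_v·H_d²/c_v = 0.56714×1.7²/5.1 = 0.3214 years.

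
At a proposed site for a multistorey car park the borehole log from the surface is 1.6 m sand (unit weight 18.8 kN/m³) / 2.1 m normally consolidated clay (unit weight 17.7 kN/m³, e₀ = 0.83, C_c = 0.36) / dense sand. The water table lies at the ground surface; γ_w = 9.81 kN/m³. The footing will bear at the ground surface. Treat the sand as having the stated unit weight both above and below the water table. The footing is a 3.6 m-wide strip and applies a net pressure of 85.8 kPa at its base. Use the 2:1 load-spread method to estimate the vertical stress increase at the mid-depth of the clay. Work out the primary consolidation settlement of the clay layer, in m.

S_c ≈ 0.208 m

Mid-depth of clay below the ground surface: z = 1.6 + 2.1/2 = 2.65 m.
Total vertical stress at mid-clay: σ_v = 18.8×1.6 + 17.7×1.05 = 48.665 kPa.
Pore pressure: u = 9.81×(2.65 − 0) = 25.997 kPa.
Initial effective stress: σ'_0 = σ_v − u = 48.665 − 25.997 = 22.668 kPa.
Stress increase at mid-clay by the 2:1 spreading method:
Δσ = qB/(B+z) = 85.8×3.6/(3.6+2.65) = 49.421 kPa
Final effective stress: σ'_f = σ'_0 + Δσ = 22.668 + 49.421 = 72.089 kPa.
Normally consolidated clay, so the full stress increment lies on the virgin compression line:
S_c = C_c·H/(1+e₀)·log₁₀(σ'_f/σ'_0) = 0.36×2.1/(1+0.83)×log₁₀(72.089/22.668)
    = 0.41311 × 0.50246 = 0.2076 m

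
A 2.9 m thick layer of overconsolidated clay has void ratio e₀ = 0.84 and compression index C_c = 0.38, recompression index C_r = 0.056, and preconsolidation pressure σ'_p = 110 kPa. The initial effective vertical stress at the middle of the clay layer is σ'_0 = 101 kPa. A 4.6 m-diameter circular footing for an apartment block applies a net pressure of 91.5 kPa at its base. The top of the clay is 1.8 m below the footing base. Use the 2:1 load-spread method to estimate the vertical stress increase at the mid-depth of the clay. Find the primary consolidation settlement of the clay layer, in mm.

S_c ≈ 51.5 mm

Mid-depth of clay below the footing base: z = 1.8 + 2.9/2 = 3.25 m.
Stress increase at mid-clay by the 2:1 spreading method:
Δσ ≈ qD²/(D+z)² = 91.5×4.6²/(4.6+3.25)² = 31.419 kPa
Final effective stress: σ'_f = 101 + 31.419 = 132.42 kPa.
σ'_f = 132.42 > σ'_p = 110 kPa, so the stress path crosses the preconsolidation pressure — recompression up to σ'_p, then virgin compression beyond:
S_c = H/(1+e₀)·[C_r·log₁₀(σ'_p/σ'_0) + C_c·log₁₀(σ'_f/σ'_p)]
    = 2.9/1.84 × [0.056×log₁₀(110/101) + 0.38×log₁₀(132.42/110)]
    = 1.5761 × [0.002076 + 0.030613] = 0.05152 m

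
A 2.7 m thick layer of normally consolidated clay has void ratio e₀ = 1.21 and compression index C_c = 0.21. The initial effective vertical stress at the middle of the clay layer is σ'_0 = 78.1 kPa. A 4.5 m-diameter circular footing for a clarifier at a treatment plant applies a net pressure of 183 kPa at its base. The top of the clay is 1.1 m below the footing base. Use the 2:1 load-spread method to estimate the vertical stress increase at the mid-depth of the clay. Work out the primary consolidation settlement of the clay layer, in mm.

Mid-depth of clay below the footing base: z = 1.1 + 2.7/2 = 2.45 m.
Stress increase at mid-clay by the 2:1 spreading method:
Δσ ≈ qD²/(D+z)² = 183×4.5²/(4.5+2.45)² = 76.72 kPa
Final effective stress: σ'_f = σ'_0 + Δσ = 78.1 + 76.72 = 154.82 kPa.
Normally consolidated clay, so the full stress increment lies on the virgin compression line:
S_c = C_c·H/(1+e₀)·log₁₀(σ'_f/σ'_0) = 0.21×2.7/(1+1.21)×log₁₀(154.82/78.1)
    = 0.25656 × 0.29718 = 0.07624 m

S_c ≈ 76.2 mm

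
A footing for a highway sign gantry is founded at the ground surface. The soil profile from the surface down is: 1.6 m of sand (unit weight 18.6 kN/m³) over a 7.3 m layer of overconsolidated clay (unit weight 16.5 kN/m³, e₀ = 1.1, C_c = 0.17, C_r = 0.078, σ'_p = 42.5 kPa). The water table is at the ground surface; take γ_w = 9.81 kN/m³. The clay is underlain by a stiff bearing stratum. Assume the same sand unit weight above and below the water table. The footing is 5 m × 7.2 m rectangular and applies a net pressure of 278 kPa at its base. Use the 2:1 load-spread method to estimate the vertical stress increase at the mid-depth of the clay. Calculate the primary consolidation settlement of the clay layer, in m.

Mid-depth of clay below the ground surface: z = 1.6 + 7.3/2 = 5.25 m.
Total vertical stress at mid-clay: σ_v = 18.6×1.6 + 16.5×3.65 = 89.985 kPa.
Pore pressure: u = 9.81×(5.25 − 0) = 51.503 kPa.
Initial effective stress: σ'_0 = σ_v − u = 89.985 − 51.503 = 38.482 kPa.
Stress increase at mid-clay by the 2:1 spreading method:
Δσ = qBL/((B+z)(L+z)) = 278×5×7.2/((5+5.25)(7.2+5.25)) = 78.425 kPa
Final effective stress: σ'_f = 38.482 + 78.425 = 116.91 kPa.
σ'_f = 116.91 > σ'_p = 42.5 kPa, so the stress path crosses the preconsolidation pressure — recompression up to σ'_p, then virgin compression beyond:
S_c = H/(1+e₀)·[C_r·log₁₀(σ'_p/σ'_0) + C_c·log₁₀(σ'_f/σ'_p)]
    = 7.3/2.1 × [0.078×log₁₀(42.5/38.482) + 0.17×log₁₀(116.91/42.5)]
    = 3.4762 × [0.0033642 + 0.074709] = 0.2714 m

S_c ≈ 0.271 m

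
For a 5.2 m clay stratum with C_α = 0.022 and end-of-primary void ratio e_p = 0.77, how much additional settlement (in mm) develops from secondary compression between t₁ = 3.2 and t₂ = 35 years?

Secondary compression: S_s = C_α·H/(1+e_p)·log₁₀(t₂/t₁)
S_s = 0.022×5.2/(1+0.77)×log₁₀(35/3.2)
    = 0.06463 × 1.039 = 0.06715 m

S_s ≈ 67.1 mm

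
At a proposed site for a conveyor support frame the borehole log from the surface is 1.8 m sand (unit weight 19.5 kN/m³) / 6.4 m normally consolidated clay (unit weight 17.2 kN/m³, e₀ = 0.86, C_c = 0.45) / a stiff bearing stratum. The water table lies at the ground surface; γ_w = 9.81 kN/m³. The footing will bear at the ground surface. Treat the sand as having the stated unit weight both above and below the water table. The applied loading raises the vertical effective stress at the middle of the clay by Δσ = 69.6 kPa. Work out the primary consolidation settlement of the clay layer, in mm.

S_c ≈ 666 mm

Mid-depth of clay below the ground surface: z = 1.8 + 6.4/2 = 5 m.
Total vertical stress at mid-clay: σ_v = 19.5×1.8 + 17.2×3.2 = 90.14 kPa.
Pore pressure: u = 9.81×(5 − 0) = 49.05 kPa.
Initial effective stress: σ'_0 = σ_v − u = 90.14 − 49.05 = 41.09 kPa.
Final effective stress: σ'_f = σ'_0 + Δσ = 41.09 + 69.6 = 110.69 kPa.
Normally consolidated clay, so the full stress increment lies on the virgin compression line:
S_c = C_c·H/(1+e₀)·log₁₀(σ'_f/σ'_0) = 0.45×6.4/(1+0.86)×log₁₀(110.69/41.09)
    = 1.5484 × 0.43037 = 0.6664 m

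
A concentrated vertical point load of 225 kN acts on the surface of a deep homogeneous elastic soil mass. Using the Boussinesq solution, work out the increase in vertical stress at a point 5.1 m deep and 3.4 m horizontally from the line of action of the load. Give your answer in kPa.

Boussinesq vertical stress below a point load on an elastic half-space:
Δσ_z = 3P/(2πz²) · [1 + (r/z)²]^(−5/2)
r/z = 3.4/5.1 = 0.66667; [1+(r/z)²]^(−5/2) = 0.39879.
Δσ_z = 3×225/(2π×5.1²) × 0.39879 = 4.1303 × 0.39879 = 1.647 kPa

Δσ_z ≈ 1.65 kPa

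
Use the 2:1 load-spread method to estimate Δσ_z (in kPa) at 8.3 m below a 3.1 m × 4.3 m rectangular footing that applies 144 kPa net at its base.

Δσ_z ≈ 13.4 kPa

By the 2:1 method the load spreads at 1 horizontal : 2 vertical, so at depth z the loaded area has grown by z in each plan dimension:
Δσ = qBL/((B+z)(L+z)) = 144×3.1×4.3/((3.1+8.3)(4.3+8.3)) = 13.363 kPa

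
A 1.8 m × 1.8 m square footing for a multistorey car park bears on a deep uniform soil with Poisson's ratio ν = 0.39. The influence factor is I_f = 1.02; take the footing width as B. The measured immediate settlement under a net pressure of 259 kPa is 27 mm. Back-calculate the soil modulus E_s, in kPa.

E_s ≈ 14900 kPa

S_e = q·B·(1−ν²)/E_s · I_f  ⇒  E_s = q·B·(1−ν²)·I_f / S_e.
E_s = 259 × 1.8 × 0.8479 × 1.02 / 0.027 = 14930 kPa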